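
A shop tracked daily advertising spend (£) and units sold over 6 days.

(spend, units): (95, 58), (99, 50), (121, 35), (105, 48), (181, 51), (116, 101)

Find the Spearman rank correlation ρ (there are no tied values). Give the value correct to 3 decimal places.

-0.200

Rank spend: 1, 2, 5, 3, 6, 4
Rank units: 5, 3, 1, 2, 4, 6
d = rank(spend) − rank(units): -4, -1, 4, 1, 2, -2; Σd² = 42
ρ = 1 − 6Σd² / [n(n²−1)] = 1 − 6×42 / (6×35) = 1 − 252/210 ≈ -0.200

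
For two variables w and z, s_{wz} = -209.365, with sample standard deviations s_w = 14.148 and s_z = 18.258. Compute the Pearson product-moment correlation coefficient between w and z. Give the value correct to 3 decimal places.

-0.811

r = Cov(w,z) / (s_w · s_z) = -209.365 / (14.148 × 18.258)
  = -209.365 / 258.3142 ≈ -0.811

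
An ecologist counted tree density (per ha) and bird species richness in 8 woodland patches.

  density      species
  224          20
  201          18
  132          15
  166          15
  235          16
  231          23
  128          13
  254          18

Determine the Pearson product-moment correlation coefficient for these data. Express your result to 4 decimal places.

n = 8, Σx = 1571, Σy = 138, Σx² = 325043, Σy² = 2452, Σxy = 27877
nΣxy − ΣxΣy = 223016 − 216798 = 6218
nΣx² − (Σx)² = 2600344 − 2468041 = 132303; nΣy² − (Σy)² = 19616 − 19044 = 572
r = 6218 / √(132303 × 572) = 6218 / 8699.2710 ≈ 0.7148

0.7148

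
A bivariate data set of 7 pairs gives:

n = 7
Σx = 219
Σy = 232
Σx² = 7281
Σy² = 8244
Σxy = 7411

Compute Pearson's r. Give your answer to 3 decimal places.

r = (nΣxy − ΣxΣy) / √[(nΣx² − (Σx)²)(nΣy² − (Σy)²)]
Numerator: 7×7411 − 219×232 = 1069
Denominator: √[(50967 − 47961)(57708 − 53824)] = √[3006 × 3884] = 3416.9144
r = 1069 / 3416.9144 ≈ 0.313

0.313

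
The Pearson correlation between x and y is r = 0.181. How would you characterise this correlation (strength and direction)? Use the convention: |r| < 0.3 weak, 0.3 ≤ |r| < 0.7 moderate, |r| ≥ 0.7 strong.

weak positive

r = 0.181 > 0 so the relationship is positive.
|r| = 0.181, which falls in the weak range.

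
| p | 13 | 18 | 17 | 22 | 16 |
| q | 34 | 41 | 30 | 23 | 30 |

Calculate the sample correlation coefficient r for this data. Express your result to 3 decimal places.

-0.483

n = 5, Σp = 86, Σq = 158, Σp² = 1522, Σq² = 5166, Σpq = 2676
nΣpq − ΣpΣq = 13380 − 13588 = -208
nΣp² − (Σp)² = 7610 − 7396 = 214; nΣq² − (Σq)² = 25830 − 24964 = 866
r = -208 / √(214 × 866) = -208 / 430.4927 ≈ -0.483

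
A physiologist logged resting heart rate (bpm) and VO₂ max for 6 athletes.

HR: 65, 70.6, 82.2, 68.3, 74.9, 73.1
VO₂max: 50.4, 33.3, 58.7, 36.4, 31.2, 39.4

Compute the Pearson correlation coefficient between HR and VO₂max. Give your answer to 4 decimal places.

n = 6, Σx = 434.1, Σy = 249.4, Σx² = 31584.71, Σy² = 10945.5, Σxy = 18155.26
nΣxy − ΣxΣy = 108931.56 − 108264.54 = 667.02
nΣx² − (Σx)² = 189508.26 − 188442.81 = 1065.45; nΣy² − (Σy)² = 65673 − 62200.36 = 3472.64
r = 667.02 / √(1065.45 × 3472.64) = 667.02 / 1923.5187 ≈ 0.3468

0.3468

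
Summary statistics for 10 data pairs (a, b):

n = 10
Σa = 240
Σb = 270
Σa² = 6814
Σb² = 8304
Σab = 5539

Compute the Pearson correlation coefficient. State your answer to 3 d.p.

r = (nΣab − ΣaΣb) / √[(nΣa² − (Σa)²)(nΣb² − (Σb)²)]
Numerator: 10×5539 − 240×270 = -9410
Denominator: √[(68140 − 57600)(83040 − 72900)] = √[10540 × 10140] = 10338.0656
r = -9410 / 10338.0656 ≈ -0.910

-0.910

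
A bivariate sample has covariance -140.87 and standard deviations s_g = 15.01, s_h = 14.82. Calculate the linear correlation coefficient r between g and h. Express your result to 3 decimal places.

r = Cov(g,h) / (s_g · s_h) = -140.87 / (15.01 × 14.82)
  = -140.87 / 222.4482 ≈ -0.633

-0.633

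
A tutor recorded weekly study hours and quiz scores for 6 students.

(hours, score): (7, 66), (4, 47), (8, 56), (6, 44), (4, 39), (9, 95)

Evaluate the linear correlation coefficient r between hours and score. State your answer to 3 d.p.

0.825

n = 6, Σx = 38, Σy = 347, Σx² = 262, Σy² = 22183, Σxy = 2373
nΣxy − ΣxΣy = 14238 − 13186 = 1052
nΣx² − (Σx)² = 1572 − 1444 = 128; nΣy² − (Σy)² = 133098 − 120409 = 12689
r = 1052 / √(128 × 12689) = 1052 / 1274.4379 ≈ 0.825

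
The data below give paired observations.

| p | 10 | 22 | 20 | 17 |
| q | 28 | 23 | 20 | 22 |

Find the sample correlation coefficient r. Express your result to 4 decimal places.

-0.8252

n = 4, Σp = 69, Σq = 93, Σp² = 1273, Σq² = 2197, Σpq = 1560
nΣpq − ΣpΣq = 6240 − 6417 = -177
nΣp² − (Σp)² = 5092 − 4761 = 331; nΣq² − (Σq)² = 8788 − 8649 = 139
r = -177 / √(331 × 139) = -177 / 214.4971 ≈ -0.8252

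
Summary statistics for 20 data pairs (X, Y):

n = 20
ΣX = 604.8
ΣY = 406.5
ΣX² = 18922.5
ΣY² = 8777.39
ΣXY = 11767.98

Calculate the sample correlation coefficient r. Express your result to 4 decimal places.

-0.9183

r = (nΣXY − ΣXΣY) / √[(nΣX² − (ΣX)²)(nΣY² − (ΣY)²)]
Numerator: 20×11767.98 − 604.8×406.5 = -10491.6
Denominator: √[(378450 − 365783.04)(175547.8 − 165242.25)] = √[12666.96 × 10305.55] = 11425.4098
r = -10491.6 / 11425.4098 ≈ -0.9183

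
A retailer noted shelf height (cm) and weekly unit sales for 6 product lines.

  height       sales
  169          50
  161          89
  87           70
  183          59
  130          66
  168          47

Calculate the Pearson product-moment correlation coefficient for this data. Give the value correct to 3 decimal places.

n = 6, Σx = 898, Σy = 381, Σx² = 140664, Σy² = 25367, Σxy = 56142
nΣxy − ΣxΣy = 336852 − 342138 = -5286
nΣx² − (Σx)² = 843984 − 806404 = 37580; nΣy² − (Σy)² = 152202 − 145161 = 7041
r = -5286 / √(37580 × 7041) = -5286 / 16266.5540 ≈ -0.325

-0.325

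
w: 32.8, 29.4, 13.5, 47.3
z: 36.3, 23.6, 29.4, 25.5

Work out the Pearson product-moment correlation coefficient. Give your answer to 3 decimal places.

n = 4, Σw = 123, Σz = 114.8, Σw² = 4359.74, Σz² = 3389.26, Σwz = 3487.53
nΣwz − ΣwΣz = 13950.12 − 14120.4 = -170.28
nΣw² − (Σw)² = 17438.96 − 15129 = 2309.96; nΣz² − (Σz)² = 13557.04 − 13179.04 = 378
r = -170.28 / √(2309.96 × 378) = -170.28 / 934.4329 ≈ -0.182

-0.182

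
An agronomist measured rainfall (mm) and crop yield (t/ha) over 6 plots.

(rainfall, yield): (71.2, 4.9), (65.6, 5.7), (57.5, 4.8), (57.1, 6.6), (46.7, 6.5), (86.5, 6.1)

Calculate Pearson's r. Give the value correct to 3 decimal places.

-0.205

n = 6, Σx = 384.6, Σy = 34.6, Σx² = 25602.6, Σy² = 202.56, Σxy = 2206.86
nΣxy − ΣxΣy = 13241.16 − 13307.16 = -66
nΣx² − (Σx)² = 153615.6 − 147917.16 = 5698.44; nΣy² − (Σy)² = 1215.36 − 1197.16 = 18.2
r = -66 / √(5698.44 × 18.2) = -66 / 322.0429 ≈ -0.205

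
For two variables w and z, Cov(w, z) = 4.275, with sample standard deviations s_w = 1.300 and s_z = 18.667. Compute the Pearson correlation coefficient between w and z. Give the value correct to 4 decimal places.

0.1762

r = Cov(w,z) / (s_w · s_z) = 4.275 / (1.300 × 18.667)
  = 4.275 / 24.2671 ≈ 0.1762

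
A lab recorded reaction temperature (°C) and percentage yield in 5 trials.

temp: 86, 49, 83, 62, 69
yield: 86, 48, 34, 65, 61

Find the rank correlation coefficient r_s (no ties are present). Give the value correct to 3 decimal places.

Rank temp: 5, 1, 4, 2, 3
Rank yield: 5, 2, 1, 4, 3
d = rank(temp) − rank(yield): 0, -1, 3, -2, 0; Σd² = 14
ρ = 1 − 6Σd² / [n(n²−1)] = 1 − 6×14 / (5×24) = 1 − 84/120 ≈ 0.300

0.300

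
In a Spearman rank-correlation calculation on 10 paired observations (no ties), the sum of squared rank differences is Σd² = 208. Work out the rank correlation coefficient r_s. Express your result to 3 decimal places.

-0.261

ρ = 1 − 6Σd² / [n(n²−1)] = 1 − 6×208 / (10×99)
  = 1 − 1248/990 = 1 − 1.2606 ≈ -0.261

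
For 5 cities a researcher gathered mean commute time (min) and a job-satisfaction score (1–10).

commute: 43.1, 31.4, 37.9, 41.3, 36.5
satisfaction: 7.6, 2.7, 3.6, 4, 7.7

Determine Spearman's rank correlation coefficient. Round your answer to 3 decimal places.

Rank commute: 5, 1, 3, 4, 2
Rank satisfaction: 4, 1, 2, 3, 5
d = rank(commute) − rank(satisfaction): 1, 0, 1, 1, -3; Σd² = 12
ρ = 1 − 6Σd² / [n(n²−1)] = 1 − 6×12 / (5×24) = 1 − 72/120 ≈ 0.400

0.400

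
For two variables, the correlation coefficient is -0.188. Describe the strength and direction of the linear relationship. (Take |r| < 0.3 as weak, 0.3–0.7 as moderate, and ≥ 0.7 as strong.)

r = -0.188 < 0 so the relationship is negative.
|r| = 0.188, which falls in the weak range.

weak negative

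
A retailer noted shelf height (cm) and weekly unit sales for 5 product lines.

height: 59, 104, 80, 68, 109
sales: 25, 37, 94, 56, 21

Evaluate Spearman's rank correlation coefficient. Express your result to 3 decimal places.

-0.300

Rank height: 1, 4, 3, 2, 5
Rank sales: 2, 3, 5, 4, 1
d = rank(height) − rank(sales): -1, 1, -2, -2, 4; Σd² = 26
ρ = 1 − 6Σd² / [n(n²−1)] = 1 − 6×26 / (5×24) = 1 − 156/120 ≈ -0.300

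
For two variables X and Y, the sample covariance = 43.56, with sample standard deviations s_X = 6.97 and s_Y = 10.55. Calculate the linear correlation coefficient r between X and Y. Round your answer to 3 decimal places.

0.592

r = Cov(X,Y) / (s_X · s_Y) = 43.56 / (6.97 × 10.55)
  = 43.56 / 73.5335 ≈ 0.592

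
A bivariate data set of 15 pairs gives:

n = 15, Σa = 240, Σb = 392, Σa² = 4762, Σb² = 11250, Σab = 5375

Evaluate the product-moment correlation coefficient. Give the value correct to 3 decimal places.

r = (nΣab − ΣaΣb) / √[(nΣa² − (Σa)²)(nΣb² − (Σb)²)]
Numerator: 15×5375 − 240×392 = -13455
Denominator: √[(71430 − 57600)(168750 − 153664)] = √[13830 × 15086] = 14444.3546
r = -13455 / 14444.3546 ≈ -0.932

-0.932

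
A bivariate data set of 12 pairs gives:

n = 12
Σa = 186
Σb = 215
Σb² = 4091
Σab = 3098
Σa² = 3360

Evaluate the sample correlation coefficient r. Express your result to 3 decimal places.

r = (nΣab − ΣaΣb) / √[(nΣa² − (Σa)²)(nΣb² − (Σb)²)]
Numerator: 12×3098 − 186×215 = -2814
Denominator: √[(40320 − 34596)(49092 − 46225)] = √[5724 × 2867] = 4051.0132
r = -2814 / 4051.0132 ≈ -0.695

-0.695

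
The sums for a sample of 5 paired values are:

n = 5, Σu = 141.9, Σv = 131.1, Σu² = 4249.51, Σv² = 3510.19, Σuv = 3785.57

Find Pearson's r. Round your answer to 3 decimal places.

r = (nΣuv − ΣuΣv) / √[(nΣu² − (Σu)²)(nΣv² − (Σv)²)]
Numerator: 5×3785.57 − 141.9×131.1 = 324.76
Denominator: √[(21247.55 − 20135.61)(17550.95 − 17187.21)] = √[1111.94 × 363.74] = 635.9694
r = 324.76 / 635.9694 ≈ 0.511

0.511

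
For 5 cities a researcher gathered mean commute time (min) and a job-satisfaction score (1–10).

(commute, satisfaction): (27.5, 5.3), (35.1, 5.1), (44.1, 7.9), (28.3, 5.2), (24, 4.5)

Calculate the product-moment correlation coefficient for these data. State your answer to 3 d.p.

0.899

n = 5, Σx = 159, Σy = 28, Σx² = 5309.96, Σy² = 163.8, Σxy = 928.31
nΣxy − ΣxΣy = 4641.55 − 4452 = 189.55
nΣx² − (Σx)² = 26549.8 − 25281 = 1268.8; nΣy² − (Σy)² = 819 − 784 = 35
r = 189.55 / √(1268.8 × 35) = 189.55 / 210.7321 ≈ 0.899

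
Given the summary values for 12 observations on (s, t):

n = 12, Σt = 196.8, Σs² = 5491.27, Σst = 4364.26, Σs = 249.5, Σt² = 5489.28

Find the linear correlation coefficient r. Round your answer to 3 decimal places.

r = (nΣst − ΣsΣt) / √[(nΣs² − (Σs)²)(nΣt² − (Σt)²)]
Numerator: 12×4364.26 − 249.5×196.8 = 3269.52
Denominator: √[(65895.24 − 62250.25)(65871.36 − 38730.24)] = √[3644.99 × 27141.12] = 9946.3114
r = 3269.52 / 9946.3114 ≈ 0.329

0.329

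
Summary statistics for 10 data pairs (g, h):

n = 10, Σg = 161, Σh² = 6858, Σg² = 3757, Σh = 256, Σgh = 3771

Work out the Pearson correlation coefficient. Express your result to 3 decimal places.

r = (nΣgh − ΣgΣh) / √[(nΣg² − (Σg)²)(nΣh² − (Σh)²)]
Numerator: 10×3771 − 161×256 = -3506
Denominator: √[(37570 − 25921)(68580 − 65536)] = √[11649 × 3044] = 5954.7927
r = -3506 / 5954.7927 ≈ -0.589

-0.589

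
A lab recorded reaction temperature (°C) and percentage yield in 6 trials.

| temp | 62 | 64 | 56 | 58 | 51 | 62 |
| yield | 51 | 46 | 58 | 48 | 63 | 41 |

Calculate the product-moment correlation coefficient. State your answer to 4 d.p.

-0.8640

n = 6, Σx = 353, Σy = 307, Σx² = 20885, Σy² = 16035, Σxy = 17893
nΣxy − ΣxΣy = 107358 − 108371 = -1013
nΣx² − (Σx)² = 125310 − 124609 = 701; nΣy² − (Σy)² = 96210 − 94249 = 1961
r = -1013 / √(701 × 1961) = -1013 / 1172.4594 ≈ -0.8640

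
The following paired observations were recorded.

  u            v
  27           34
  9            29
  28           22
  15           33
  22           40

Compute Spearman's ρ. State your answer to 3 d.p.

Rank u: 4, 1, 5, 2, 3
Rank v: 4, 2, 1, 3, 5
d = rank(u) − rank(v): 0, -1, 4, -1, -2; Σd² = 22
ρ = 1 − 6Σd² / [n(n²−1)] = 1 − 6×22 / (5×24) = 1 − 132/120 ≈ -0.100

-0.100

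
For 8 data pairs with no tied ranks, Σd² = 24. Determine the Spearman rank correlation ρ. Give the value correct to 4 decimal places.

ρ = 1 − 6Σd² / [n(n²−1)] = 1 − 6×24 / (8×63)
  = 1 − 144/504 = 1 − 0.28571 ≈ 0.7143

0.7143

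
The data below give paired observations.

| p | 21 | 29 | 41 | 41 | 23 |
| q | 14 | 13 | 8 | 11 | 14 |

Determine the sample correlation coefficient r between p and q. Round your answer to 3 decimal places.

n = 5, Σp = 155, Σq = 60, Σp² = 5173, Σq² = 746, Σpq = 1772
nΣpq − ΣpΣq = 8860 − 9300 = -440
nΣp² − (Σp)² = 25865 − 24025 = 1840; nΣq² − (Σq)² = 3730 − 3600 = 130
r = -440 / √(1840 × 130) = -440 / 489.0808 ≈ -0.900

-0.900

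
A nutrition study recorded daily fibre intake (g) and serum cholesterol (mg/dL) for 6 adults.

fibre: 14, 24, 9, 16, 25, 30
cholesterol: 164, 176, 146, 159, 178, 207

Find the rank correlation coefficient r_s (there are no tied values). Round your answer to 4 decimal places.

0.9429

Rank fibre: 2, 4, 1, 3, 5, 6
Rank cholesterol: 3, 4, 1, 2, 5, 6
d = rank(fibre) − rank(cholesterol): -1, 0, 0, 1, 0, 0; Σd² = 2
ρ = 1 − 6Σd² / [n(n²−1)] = 1 − 6×2 / (6×35) = 1 − 12/210 ≈ 0.9429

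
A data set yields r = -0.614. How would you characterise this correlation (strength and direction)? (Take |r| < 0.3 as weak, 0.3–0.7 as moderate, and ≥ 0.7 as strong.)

r = -0.614 < 0 so the relationship is negative.
|r| = 0.614, which falls in the moderate range.

moderate negative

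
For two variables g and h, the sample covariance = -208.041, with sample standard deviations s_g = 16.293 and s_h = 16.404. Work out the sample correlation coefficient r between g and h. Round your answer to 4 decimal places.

-0.7784

r = Cov(g,h) / (s_g · s_h) = -208.041 / (16.293 × 16.404)
  = -208.041 / 267.2704 ≈ -0.7784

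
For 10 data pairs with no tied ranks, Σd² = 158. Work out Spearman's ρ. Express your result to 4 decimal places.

ρ = 1 − 6Σd² / [n(n²−1)] = 1 − 6×158 / (10×99)
  = 1 − 948/990 = 1 − 0.95758 ≈ 0.0424

0.0424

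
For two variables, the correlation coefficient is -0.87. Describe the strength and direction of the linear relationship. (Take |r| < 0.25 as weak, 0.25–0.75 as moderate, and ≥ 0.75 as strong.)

r = -0.87 < 0 so the relationship is negative.
|r| = 0.87, which falls in the strong range.

strong negative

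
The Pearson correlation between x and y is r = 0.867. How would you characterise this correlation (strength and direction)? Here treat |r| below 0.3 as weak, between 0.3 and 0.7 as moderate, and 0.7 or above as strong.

r = 0.867 > 0 so the relationship is positive.
|r| = 0.867, which falls in the strong range.

strong positive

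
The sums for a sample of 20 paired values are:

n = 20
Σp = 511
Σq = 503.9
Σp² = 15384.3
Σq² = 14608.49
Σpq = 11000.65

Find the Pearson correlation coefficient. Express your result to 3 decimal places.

-0.888

r = (nΣpq − ΣpΣq) / √[(nΣp² − (Σp)²)(nΣq² − (Σq)²)]
Numerator: 20×11000.65 − 511×503.9 = -37479.9
Denominator: √[(307686 − 261121)(292169.8 − 253915.21)] = √[46565 × 38254.59] = 42205.7459
r = -37479.9 / 42205.7459 ≈ -0.888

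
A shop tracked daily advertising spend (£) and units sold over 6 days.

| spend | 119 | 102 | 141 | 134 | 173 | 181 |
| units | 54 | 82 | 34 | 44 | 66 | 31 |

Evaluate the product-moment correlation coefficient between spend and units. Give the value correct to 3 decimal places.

n = 6, Σx = 850, Σy = 311, Σx² = 125092, Σy² = 18049, Σxy = 42509
nΣxy − ΣxΣy = 255054 − 264350 = -9296
nΣx² − (Σx)² = 750552 − 722500 = 28052; nΣy² − (Σy)² = 108294 − 96721 = 11573
r = -9296 / √(28052 × 11573) = -9296 / 18017.9298 ≈ -0.516

-0.516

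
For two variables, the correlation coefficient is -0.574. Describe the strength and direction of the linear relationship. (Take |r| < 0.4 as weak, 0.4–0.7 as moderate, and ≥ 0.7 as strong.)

moderate negative

r = -0.574 < 0 so the relationship is negative.
|r| = 0.574, which falls in the moderate range.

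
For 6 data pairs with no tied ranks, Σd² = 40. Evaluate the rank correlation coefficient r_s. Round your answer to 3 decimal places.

-0.143

ρ = 1 − 6Σd² / [n(n²−1)] = 1 − 6×40 / (6×35)
  = 1 − 240/210 = 1 − 1.1429 ≈ -0.143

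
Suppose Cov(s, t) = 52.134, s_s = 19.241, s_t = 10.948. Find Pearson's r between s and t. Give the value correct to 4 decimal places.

0.2475

r = Cov(s,t) / (s_s · s_t) = 52.134 / (19.241 × 10.948)
  = 52.134 / 210.6505 ≈ 0.2475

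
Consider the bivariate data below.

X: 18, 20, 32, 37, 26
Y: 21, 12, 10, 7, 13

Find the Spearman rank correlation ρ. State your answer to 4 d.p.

-0.9000

Rank X: 1, 2, 4, 5, 3
Rank Y: 5, 3, 2, 1, 4
d = rank(X) − rank(Y): -4, -1, 2, 4, -1; Σd² = 38
ρ = 1 − 6Σd² / [n(n²−1)] = 1 − 6×38 / (5×24) = 1 − 228/120 ≈ -0.9000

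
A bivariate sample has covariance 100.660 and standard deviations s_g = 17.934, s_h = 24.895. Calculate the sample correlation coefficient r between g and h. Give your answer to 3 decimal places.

r = Cov(g,h) / (s_g · s_h) = 100.660 / (17.934 × 24.895)
  = 100.660 / 446.4669 ≈ 0.225

0.225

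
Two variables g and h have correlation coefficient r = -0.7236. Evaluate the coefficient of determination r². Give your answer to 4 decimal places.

0.5236

r² = (-0.7236)² = 0.5236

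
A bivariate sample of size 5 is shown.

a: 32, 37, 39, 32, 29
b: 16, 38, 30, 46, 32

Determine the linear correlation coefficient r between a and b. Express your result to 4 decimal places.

n = 5, Σa = 169, Σb = 162, Σa² = 5779, Σb² = 5740, Σab = 5488
nΣab − ΣaΣb = 27440 − 27378 = 62
nΣa² − (Σa)² = 28895 − 28561 = 334; nΣb² − (Σb)² = 28700 − 26244 = 2456
r = 62 / √(334 × 2456) = 62 / 905.7064 ≈ 0.0685

0.0685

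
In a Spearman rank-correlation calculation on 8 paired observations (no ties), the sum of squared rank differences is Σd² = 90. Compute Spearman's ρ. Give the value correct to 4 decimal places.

ρ = 1 − 6Σd² / [n(n²−1)] = 1 − 6×90 / (8×63)
  = 1 − 540/504 = 1 − 1.07143 ≈ -0.0714

-0.0714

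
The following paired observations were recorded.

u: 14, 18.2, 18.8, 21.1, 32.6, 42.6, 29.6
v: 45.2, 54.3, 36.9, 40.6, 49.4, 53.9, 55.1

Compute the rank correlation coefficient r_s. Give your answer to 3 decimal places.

Rank u: 1, 2, 3, 4, 6, 7, 5
Rank v: 3, 6, 1, 2, 4, 5, 7
d = rank(u) − rank(v): -2, -4, 2, 2, 2, 2, -2; Σd² = 40
ρ = 1 − 6Σd² / [n(n²−1)] = 1 − 6×40 / (7×48) = 1 − 240/336 ≈ 0.286

0.286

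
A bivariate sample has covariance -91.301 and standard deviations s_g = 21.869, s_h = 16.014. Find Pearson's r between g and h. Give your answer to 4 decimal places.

r = Cov(g,h) / (s_g · s_h) = -91.301 / (21.869 × 16.014)
  = -91.301 / 350.2102 ≈ -0.2607

-0.2607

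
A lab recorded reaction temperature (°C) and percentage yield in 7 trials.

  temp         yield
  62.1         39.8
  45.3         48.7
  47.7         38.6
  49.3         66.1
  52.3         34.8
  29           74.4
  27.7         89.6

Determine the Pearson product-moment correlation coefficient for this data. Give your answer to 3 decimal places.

n = 7, Σx = 313.4, Σy = 392, Σx² = 14957.86, Σy² = 24589.46, Σxy = 16237.2
nΣxy − ΣxΣy = 113660.4 − 122852.8 = -9192.4
nΣx² − (Σx)² = 104705.02 − 98219.56 = 6485.46; nΣy² − (Σy)² = 172126.22 − 153664 = 18462.22
r = -9192.4 / √(6485.46 × 18462.22) = -9192.4 / 10942.3941 ≈ -0.840

-0.840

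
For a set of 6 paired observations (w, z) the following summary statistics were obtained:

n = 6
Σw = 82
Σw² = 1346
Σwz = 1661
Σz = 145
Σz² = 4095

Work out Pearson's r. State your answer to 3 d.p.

r = (nΣwz − ΣwΣz) / √[(nΣw² − (Σw)²)(nΣz² − (Σz)²)]
Numerator: 6×1661 − 82×145 = -1924
Denominator: √[(8076 − 6724)(24570 − 21025)] = √[1352 × 3545] = 2189.2556
r = -1924 / 2189.2556 ≈ -0.879

-0.879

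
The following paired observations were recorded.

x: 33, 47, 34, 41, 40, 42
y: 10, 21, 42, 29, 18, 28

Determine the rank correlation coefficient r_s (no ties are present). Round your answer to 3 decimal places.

Rank x: 1, 6, 2, 4, 3, 5
Rank y: 1, 3, 6, 5, 2, 4
d = rank(x) − rank(y): 0, 3, -4, -1, 1, 1; Σd² = 28
ρ = 1 − 6Σd² / [n(n²−1)] = 1 − 6×28 / (6×35) = 1 − 168/210 ≈ 0.200

0.200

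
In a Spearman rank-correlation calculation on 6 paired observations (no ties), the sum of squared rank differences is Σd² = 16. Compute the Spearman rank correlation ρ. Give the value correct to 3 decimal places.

ρ = 1 − 6Σd² / [n(n²−1)] = 1 − 6×16 / (6×35)
  = 1 − 96/210 = 1 − 0.4571 ≈ 0.543

0.543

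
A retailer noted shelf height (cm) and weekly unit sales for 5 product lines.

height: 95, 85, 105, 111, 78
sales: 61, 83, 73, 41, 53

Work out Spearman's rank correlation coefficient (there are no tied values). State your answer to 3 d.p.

Rank height: 3, 2, 4, 5, 1
Rank sales: 3, 5, 4, 1, 2
d = rank(height) − rank(sales): 0, -3, 0, 4, -1; Σd² = 26
ρ = 1 − 6Σd² / [n(n²−1)] = 1 − 6×26 / (5×24) = 1 − 156/120 ≈ -0.300

-0.300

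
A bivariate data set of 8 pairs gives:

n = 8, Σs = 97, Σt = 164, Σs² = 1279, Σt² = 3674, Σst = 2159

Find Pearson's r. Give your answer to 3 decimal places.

r = (nΣst − ΣsΣt) / √[(nΣs² − (Σs)²)(nΣt² − (Σt)²)]
Numerator: 8×2159 − 97×164 = 1364
Denominator: √[(10232 − 9409)(29392 − 26896)] = √[823 × 2496] = 1433.2509
r = 1364 / 1433.2509 ≈ 0.952

0.952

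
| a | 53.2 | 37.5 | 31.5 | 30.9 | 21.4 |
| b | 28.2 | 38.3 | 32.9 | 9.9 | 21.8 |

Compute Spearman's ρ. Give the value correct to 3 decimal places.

Rank a: 5, 4, 3, 2, 1
Rank b: 3, 5, 4, 1, 2
d = rank(a) − rank(b): 2, -1, -1, 1, -1; Σd² = 8
ρ = 1 − 6Σd² / [n(n²−1)] = 1 − 6×8 / (5×24) = 1 − 48/120 ≈ 0.600

0.600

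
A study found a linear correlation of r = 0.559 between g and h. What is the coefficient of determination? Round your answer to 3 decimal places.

0.312

r² = (0.559)² = 0.312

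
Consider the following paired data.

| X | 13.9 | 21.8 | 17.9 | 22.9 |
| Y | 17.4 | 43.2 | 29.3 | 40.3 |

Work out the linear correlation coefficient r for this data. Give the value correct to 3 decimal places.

0.978

n = 4, ΣX = 76.5, ΣY = 130.2, ΣX² = 1513.27, ΣY² = 4651.58, ΣXY = 2630.96
nΣXY − ΣXΣY = 10523.84 − 9960.3 = 563.54
nΣX² − (ΣX)² = 6053.08 − 5852.25 = 200.83; nΣY² − (ΣY)² = 18606.32 − 16952.04 = 1654.28
r = 563.54 / √(200.83 × 1654.28) = 563.54 / 576.3931 ≈ 0.978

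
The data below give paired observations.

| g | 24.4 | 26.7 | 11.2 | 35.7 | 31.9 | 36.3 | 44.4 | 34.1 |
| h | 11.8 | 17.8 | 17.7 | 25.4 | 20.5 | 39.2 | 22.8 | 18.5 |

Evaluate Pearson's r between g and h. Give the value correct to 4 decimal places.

0.4864

n = 8, Σg = 244.7, Σh = 173.7, Σg² = 8177.65, Σh² = 4233.51, Σgh = 5588.28
nΣgh − ΣgΣh = 44706.24 − 42504.39 = 2201.85
nΣg² − (Σg)² = 65421.2 − 59878.09 = 5543.11; nΣh² − (Σh)² = 33868.08 − 30171.69 = 3696.39
r = 2201.85 / √(5543.11 × 3696.39) = 2201.85 / 4526.5325 ≈ 0.4864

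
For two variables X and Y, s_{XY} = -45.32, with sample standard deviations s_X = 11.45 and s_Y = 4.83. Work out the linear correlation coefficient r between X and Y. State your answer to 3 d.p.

r = Cov(X,Y) / (s_X · s_Y) = -45.32 / (11.45 × 4.83)
  = -45.32 / 55.3035 ≈ -0.819

-0.819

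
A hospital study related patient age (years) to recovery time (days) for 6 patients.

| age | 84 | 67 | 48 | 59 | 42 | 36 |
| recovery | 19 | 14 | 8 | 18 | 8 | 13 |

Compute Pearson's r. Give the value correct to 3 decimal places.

0.726

n = 6, Σx = 336, Σy = 80, Σx² = 20390, Σy² = 1178, Σxy = 4784
nΣxy − ΣxΣy = 28704 − 26880 = 1824
nΣx² − (Σx)² = 122340 − 112896 = 9444; nΣy² − (Σy)² = 7068 − 6400 = 668
r = 1824 / √(9444 × 668) = 1824 / 2511.6911 ≈ 0.726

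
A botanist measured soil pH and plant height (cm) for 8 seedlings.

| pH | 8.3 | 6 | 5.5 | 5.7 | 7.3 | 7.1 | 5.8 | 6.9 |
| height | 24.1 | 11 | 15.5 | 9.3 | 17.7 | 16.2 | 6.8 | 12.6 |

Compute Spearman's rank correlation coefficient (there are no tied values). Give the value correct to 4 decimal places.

0.7381

Rank pH: 8, 4, 1, 2, 7, 6, 3, 5
Rank height: 8, 3, 5, 2, 7, 6, 1, 4
d = rank(pH) − rank(height): 0, 1, -4, 0, 0, 0, 2, 1; Σd² = 22
ρ = 1 − 6Σd² / [n(n²−1)] = 1 − 6×22 / (8×63) = 1 − 132/504 ≈ 0.7381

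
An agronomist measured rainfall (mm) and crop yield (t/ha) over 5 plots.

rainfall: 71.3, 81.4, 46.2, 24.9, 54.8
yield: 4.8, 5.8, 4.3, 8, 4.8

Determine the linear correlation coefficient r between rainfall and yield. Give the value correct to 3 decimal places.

n = 5, Σx = 278.6, Σy = 27.7, Σx² = 17467.14, Σy² = 162.21, Σxy = 1475.26
nΣxy − ΣxΣy = 7376.3 − 7717.22 = -340.92
nΣx² − (Σx)² = 87335.7 − 77617.96 = 9717.74; nΣy² − (Σy)² = 811.05 − 767.29 = 43.76
r = -340.92 / √(9717.74 × 43.76) = -340.92 / 652.1107 ≈ -0.523

-0.523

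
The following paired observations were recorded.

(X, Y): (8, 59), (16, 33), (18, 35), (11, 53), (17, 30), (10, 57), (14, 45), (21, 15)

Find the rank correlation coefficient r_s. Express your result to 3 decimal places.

-0.929

Rank X: 1, 5, 7, 3, 6, 2, 4, 8
Rank Y: 8, 3, 4, 6, 2, 7, 5, 1
d = rank(X) − rank(Y): -7, 2, 3, -3, 4, -5, -1, 7; Σd² = 162
ρ = 1 − 6Σd² / [n(n²−1)] = 1 − 6×162 / (8×63) = 1 − 972/504 ≈ -0.929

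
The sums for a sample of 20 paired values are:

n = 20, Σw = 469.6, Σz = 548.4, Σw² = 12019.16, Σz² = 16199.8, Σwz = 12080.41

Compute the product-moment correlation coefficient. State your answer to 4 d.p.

r = (nΣwz − ΣwΣz) / √[(nΣw² − (Σw)²)(nΣz² − (Σz)²)]
Numerator: 20×12080.41 − 469.6×548.4 = -15920.44
Denominator: √[(240383.2 − 220524.16)(323996 − 300742.56)] = √[19859.04 × 23253.44] = 21489.3228
r = -15920.44 / 21489.3228 ≈ -0.7409

-0.7409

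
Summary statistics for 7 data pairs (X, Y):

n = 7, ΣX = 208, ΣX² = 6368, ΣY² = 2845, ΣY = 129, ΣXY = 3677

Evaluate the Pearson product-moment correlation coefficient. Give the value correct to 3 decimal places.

r = (nΣXY − ΣXΣY) / √[(nΣX² − (ΣX)²)(nΣY² − (ΣY)²)]
Numerator: 7×3677 − 208×129 = -1093
Denominator: √[(44576 − 43264)(19915 − 16641)] = √[1312 × 3274] = 2072.5559
r = -1093 / 2072.5559 ≈ -0.527

-0.527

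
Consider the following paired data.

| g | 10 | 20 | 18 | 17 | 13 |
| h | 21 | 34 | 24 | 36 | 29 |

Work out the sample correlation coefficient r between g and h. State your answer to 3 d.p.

0.627

n = 5, Σg = 78, Σh = 144, Σg² = 1282, Σh² = 4310, Σgh = 2311
nΣgh − ΣgΣh = 11555 − 11232 = 323
nΣg² − (Σg)² = 6410 − 6084 = 326; nΣh² − (Σh)² = 21550 − 20736 = 814
r = 323 / √(326 × 814) = 323 / 515.1349 ≈ 0.627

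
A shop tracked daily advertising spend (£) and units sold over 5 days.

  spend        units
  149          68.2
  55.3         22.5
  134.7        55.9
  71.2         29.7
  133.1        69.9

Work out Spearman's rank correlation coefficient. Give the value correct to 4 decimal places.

Rank spend: 5, 1, 4, 2, 3
Rank units: 4, 1, 3, 2, 5
d = rank(spend) − rank(units): 1, 0, 1, 0, -2; Σd² = 6
ρ = 1 − 6Σd² / [n(n²−1)] = 1 − 6×6 / (5×24) = 1 − 36/120 ≈ 0.7000

0.7000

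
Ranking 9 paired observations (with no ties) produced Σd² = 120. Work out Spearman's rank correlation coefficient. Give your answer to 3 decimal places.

ρ = 1 − 6Σd² / [n(n²−1)] = 1 − 6×120 / (9×80)
  = 1 − 720/720 = 1 − 1.0000 ≈ 0.000

0.000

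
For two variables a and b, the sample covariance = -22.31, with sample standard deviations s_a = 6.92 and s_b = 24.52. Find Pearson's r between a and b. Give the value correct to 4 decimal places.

-0.1315

r = Cov(a,b) / (s_a · s_b) = -22.31 / (6.92 × 24.52)
  = -22.31 / 169.6784 ≈ -0.1315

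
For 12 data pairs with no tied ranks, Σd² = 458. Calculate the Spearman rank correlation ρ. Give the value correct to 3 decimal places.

ρ = 1 − 6Σd² / [n(n²−1)] = 1 − 6×458 / (12×143)
  = 1 − 2748/1716 = 1 − 1.6014 ≈ -0.601

-0.601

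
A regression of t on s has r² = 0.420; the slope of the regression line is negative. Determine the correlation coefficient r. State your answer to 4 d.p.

|r| = √0.420 = 0.6481
The association is negative, so r = −0.6481.

-0.6481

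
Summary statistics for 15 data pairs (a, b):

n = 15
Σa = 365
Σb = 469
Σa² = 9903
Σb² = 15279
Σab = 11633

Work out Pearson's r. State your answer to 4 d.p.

0.2784

r = (nΣab − ΣaΣb) / √[(nΣa² − (Σa)²)(nΣb² − (Σb)²)]
Numerator: 15×11633 − 365×469 = 3310
Denominator: √[(148545 − 133225)(229185 − 219961)] = √[15320 × 9224] = 11887.4589
r = 3310 / 11887.4589 ≈ 0.2784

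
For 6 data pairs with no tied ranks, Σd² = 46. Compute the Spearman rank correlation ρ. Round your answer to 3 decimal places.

-0.314

ρ = 1 − 6Σd² / [n(n²−1)] = 1 − 6×46 / (6×35)
  = 1 − 276/210 = 1 − 1.3143 ≈ -0.314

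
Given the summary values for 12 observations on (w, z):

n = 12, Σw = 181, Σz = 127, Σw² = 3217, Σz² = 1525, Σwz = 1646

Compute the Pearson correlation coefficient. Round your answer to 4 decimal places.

r = (nΣwz − ΣwΣz) / √[(nΣw² − (Σw)²)(nΣz² − (Σz)²)]
Numerator: 12×1646 − 181×127 = -3235
Denominator: √[(38604 − 32761)(18300 − 16129)] = √[5843 × 2171] = 3561.6222
r = -3235 / 3561.6222 ≈ -0.9083

-0.9083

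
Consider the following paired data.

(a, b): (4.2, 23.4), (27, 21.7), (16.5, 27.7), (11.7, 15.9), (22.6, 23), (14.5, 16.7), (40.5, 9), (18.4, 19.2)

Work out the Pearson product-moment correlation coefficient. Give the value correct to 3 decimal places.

n = 8, Σa = 155.4, Σb = 156.6, Σa² = 3855.6, Σb² = 3296.08, Σab = 2806.99
nΣab − ΣaΣb = 22455.92 − 24335.64 = -1879.72
nΣa² − (Σa)² = 30844.8 − 24149.16 = 6695.64; nΣb² − (Σb)² = 26368.64 − 24523.56 = 1845.08
r = -1879.72 / √(6695.64 × 1845.08) = -1879.72 / 3514.8245 ≈ -0.535

-0.535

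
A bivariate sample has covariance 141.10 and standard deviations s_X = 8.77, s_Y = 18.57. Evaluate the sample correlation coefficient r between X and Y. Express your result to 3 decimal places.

0.866

r = Cov(X,Y) / (s_X · s_Y) = 141.10 / (8.77 × 18.57)
  = 141.10 / 162.8589 ≈ 0.866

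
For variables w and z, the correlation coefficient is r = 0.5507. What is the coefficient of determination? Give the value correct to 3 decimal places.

0.303

r² = (0.5507)² = 0.303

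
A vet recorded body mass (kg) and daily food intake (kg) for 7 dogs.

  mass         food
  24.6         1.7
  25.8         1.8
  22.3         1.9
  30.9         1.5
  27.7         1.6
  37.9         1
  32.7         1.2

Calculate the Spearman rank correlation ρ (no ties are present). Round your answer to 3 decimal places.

-0.964

Rank mass: 2, 3, 1, 5, 4, 7, 6
Rank food: 5, 6, 7, 3, 4, 1, 2
d = rank(mass) − rank(food): -3, -3, -6, 2, 0, 6, 4; Σd² = 110
ρ = 1 − 6Σd² / [n(n²−1)] = 1 − 6×110 / (7×48) = 1 − 660/336 ≈ -0.964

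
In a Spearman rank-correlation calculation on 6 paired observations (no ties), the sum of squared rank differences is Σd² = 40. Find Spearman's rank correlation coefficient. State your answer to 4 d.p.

-0.1429

ρ = 1 − 6Σd² / [n(n²−1)] = 1 − 6×40 / (6×35)
  = 1 − 240/210 = 1 − 1.14286 ≈ -0.1429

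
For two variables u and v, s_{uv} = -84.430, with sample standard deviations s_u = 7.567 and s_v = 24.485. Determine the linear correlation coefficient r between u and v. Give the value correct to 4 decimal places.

-0.4557

r = Cov(u,v) / (s_u · s_v) = -84.430 / (7.567 × 24.485)
  = -84.430 / 185.2780 ≈ -0.4557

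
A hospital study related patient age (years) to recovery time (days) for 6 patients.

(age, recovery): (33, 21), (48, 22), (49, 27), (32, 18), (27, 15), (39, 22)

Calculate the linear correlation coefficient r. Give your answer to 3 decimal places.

0.880

n = 6, Σx = 228, Σy = 125, Σx² = 9068, Σy² = 2687, Σxy = 4911
nΣxy − ΣxΣy = 29466 − 28500 = 966
nΣx² − (Σx)² = 54408 − 51984 = 2424; nΣy² − (Σy)² = 16122 − 15625 = 497
r = 966 / √(2424 × 497) = 966 / 1097.6010 ≈ 0.880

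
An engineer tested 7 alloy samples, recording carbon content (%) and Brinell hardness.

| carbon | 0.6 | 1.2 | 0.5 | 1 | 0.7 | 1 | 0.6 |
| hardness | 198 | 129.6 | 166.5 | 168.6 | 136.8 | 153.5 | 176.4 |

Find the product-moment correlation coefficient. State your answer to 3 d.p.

-0.596

n = 7, Σx = 5.6, Σy = 1129.4, Σx² = 4.9, Σy² = 185541.82, Σxy = 881.27
nΣxy − ΣxΣy = 6168.89 − 6324.64 = -155.75
nΣx² − (Σx)² = 34.3 − 31.36 = 2.94; nΣy² − (Σy)² = 1298792.74 − 1275544.36 = 23248.38
r = -155.75 / √(2.94 × 23248.38) = -155.75 / 261.4388 ≈ -0.596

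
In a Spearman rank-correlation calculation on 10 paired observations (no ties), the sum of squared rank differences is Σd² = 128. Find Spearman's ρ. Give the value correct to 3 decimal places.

ρ = 1 − 6Σd² / [n(n²−1)] = 1 − 6×128 / (10×99)
  = 1 − 768/990 = 1 − 0.7758 ≈ 0.224

0.224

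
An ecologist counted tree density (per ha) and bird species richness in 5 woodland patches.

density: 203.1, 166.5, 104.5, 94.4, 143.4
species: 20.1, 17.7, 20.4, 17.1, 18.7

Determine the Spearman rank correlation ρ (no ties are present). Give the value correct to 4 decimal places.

Rank density: 5, 4, 2, 1, 3
Rank species: 4, 2, 5, 1, 3
d = rank(density) − rank(species): 1, 2, -3, 0, 0; Σd² = 14
ρ = 1 − 6Σd² / [n(n²−1)] = 1 − 6×14 / (5×24) = 1 − 84/120 ≈ 0.3000

0.3000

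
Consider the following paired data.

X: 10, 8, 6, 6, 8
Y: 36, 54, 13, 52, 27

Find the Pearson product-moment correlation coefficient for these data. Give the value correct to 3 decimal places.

0.128

n = 5, ΣX = 38, ΣY = 182, ΣX² = 300, ΣY² = 7814, ΣXY = 1398
nΣXY − ΣXΣY = 6990 − 6916 = 74
nΣX² − (ΣX)² = 1500 − 1444 = 56; nΣY² − (ΣY)² = 39070 − 33124 = 5946
r = 74 / √(56 × 5946) = 74 / 577.0407 ≈ 0.128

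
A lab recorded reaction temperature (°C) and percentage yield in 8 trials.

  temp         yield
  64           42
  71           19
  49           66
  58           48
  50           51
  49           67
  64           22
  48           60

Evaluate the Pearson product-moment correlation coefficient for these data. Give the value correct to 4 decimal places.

-0.9233

n = 8, Σx = 453, Σy = 375, Σx² = 26203, Σy² = 19959, Σxy = 20176
nΣxy − ΣxΣy = 161408 − 169875 = -8467
nΣx² − (Σx)² = 209624 − 205209 = 4415; nΣy² − (Σy)² = 159672 − 140625 = 19047
r = -8467 / √(4415 × 19047) = -8467 / 9170.1966 ≈ -0.9233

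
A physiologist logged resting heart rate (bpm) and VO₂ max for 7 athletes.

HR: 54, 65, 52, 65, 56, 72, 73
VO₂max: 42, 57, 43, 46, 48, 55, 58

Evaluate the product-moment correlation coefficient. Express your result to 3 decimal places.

0.852

n = 7, Σx = 437, Σy = 349, Σx² = 27719, Σy² = 17671, Σxy = 22081
nΣxy − ΣxΣy = 154567 − 152513 = 2054
nΣx² − (Σx)² = 194033 − 190969 = 3064; nΣy² − (Σy)² = 123697 − 121801 = 1896
r = 2054 / √(3064 × 1896) = 2054 / 2410.2581 ≈ 0.852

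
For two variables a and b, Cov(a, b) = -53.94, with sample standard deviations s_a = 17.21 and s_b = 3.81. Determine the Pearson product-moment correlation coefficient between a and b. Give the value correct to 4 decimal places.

-0.8226

r = Cov(a,b) / (s_a · s_b) = -53.94 / (17.21 × 3.81)
  = -53.94 / 65.5701 ≈ -0.8226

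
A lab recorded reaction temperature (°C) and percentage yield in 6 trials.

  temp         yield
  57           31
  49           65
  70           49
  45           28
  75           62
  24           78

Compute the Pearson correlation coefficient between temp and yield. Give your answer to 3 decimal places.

-0.288

n = 6, Σx = 320, Σy = 313, Σx² = 18776, Σy² = 18299, Σxy = 16164
nΣxy − ΣxΣy = 96984 − 100160 = -3176
nΣx² − (Σx)² = 112656 − 102400 = 10256; nΣy² − (Σy)² = 109794 − 97969 = 11825
r = -3176 / √(10256 × 11825) = -3176 / 11012.5928 ≈ -0.288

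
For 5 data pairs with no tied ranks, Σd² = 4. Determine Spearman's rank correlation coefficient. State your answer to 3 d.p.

0.800

ρ = 1 − 6Σd² / [n(n²−1)] = 1 − 6×4 / (5×24)
  = 1 − 24/120 = 1 − 0.2000 ≈ 0.800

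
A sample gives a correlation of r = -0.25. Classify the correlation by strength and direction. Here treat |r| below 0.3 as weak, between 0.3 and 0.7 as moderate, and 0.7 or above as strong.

weak negative

r = -0.25 < 0 so the relationship is negative.
|r| = 0.25, which falls in the weak range.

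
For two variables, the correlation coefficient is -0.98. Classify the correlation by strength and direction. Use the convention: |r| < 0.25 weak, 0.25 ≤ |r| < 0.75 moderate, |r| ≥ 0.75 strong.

r = -0.98 < 0 so the relationship is negative.
|r| = 0.98, which falls in the strong range.

strong negative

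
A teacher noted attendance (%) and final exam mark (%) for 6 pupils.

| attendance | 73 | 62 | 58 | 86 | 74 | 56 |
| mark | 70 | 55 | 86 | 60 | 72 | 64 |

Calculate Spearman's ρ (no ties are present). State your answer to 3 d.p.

-0.143

Rank attendance: 4, 3, 2, 6, 5, 1
Rank mark: 4, 1, 6, 2, 5, 3
d = rank(attendance) − rank(mark): 0, 2, -4, 4, 0, -2; Σd² = 40
ρ = 1 − 6Σd² / [n(n²−1)] = 1 − 6×40 / (6×35) = 1 − 240/210 ≈ -0.143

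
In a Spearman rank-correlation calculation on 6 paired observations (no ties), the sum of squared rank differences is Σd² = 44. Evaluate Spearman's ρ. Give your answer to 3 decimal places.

ρ = 1 − 6Σd² / [n(n²−1)] = 1 − 6×44 / (6×35)
  = 1 − 264/210 = 1 − 1.2571 ≈ -0.257

-0.257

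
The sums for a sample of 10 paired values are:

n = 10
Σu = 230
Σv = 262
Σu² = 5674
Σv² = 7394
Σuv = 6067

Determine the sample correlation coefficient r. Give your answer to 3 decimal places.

r = (nΣuv − ΣuΣv) / √[(nΣu² − (Σu)²)(nΣv² − (Σv)²)]
Numerator: 10×6067 − 230×262 = 410
Denominator: √[(56740 − 52900)(73940 − 68644)] = √[3840 × 5296] = 4509.6164
r = 410 / 4509.6164 ≈ 0.091

0.091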